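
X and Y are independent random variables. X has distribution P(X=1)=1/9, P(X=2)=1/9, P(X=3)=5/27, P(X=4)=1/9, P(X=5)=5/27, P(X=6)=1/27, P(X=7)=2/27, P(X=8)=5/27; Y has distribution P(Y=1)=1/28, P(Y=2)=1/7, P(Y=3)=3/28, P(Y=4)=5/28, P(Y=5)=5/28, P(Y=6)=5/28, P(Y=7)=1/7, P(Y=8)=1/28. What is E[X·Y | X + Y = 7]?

P(X + Y = 7) = 85/756.
Summing XY·P(x,y) over outcomes with X + Y = 7 gives 61/54.
E[X·Y | X + Y = 7] = (61/54) / (85/756) = 854/85.

854/85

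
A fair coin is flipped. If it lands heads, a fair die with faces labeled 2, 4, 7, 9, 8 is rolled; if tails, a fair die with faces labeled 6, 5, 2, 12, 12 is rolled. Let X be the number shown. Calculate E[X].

E[X | heads] = (2+4+7+9+8)/5 = 6.
E[X | tails] = (6+5+2+12+12)/5 = 37/5.
E[X] = (1/2)·(6) + (1/2)·(37/5) = 67/10.

67/10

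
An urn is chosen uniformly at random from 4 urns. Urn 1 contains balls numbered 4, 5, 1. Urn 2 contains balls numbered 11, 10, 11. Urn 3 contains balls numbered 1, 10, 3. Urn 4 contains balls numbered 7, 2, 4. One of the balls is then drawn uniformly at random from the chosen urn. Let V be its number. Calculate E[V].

23/4

E[V | urn 1] = (4+5+1)/3 = 10/3.
E[V | urn 2] = (11+10+11)/3 = 32/3.
E[V | urn 3] = (1+10+3)/3 = 14/3.
E[V | urn 4] = (7+2+4)/3 = 13/3.
By the law of total expectation,
E[V] = (1/4)·(10/3) + (1/4)·(32/3) + (1/4)·(14/3) + (1/4)·(13/3) = 23/4.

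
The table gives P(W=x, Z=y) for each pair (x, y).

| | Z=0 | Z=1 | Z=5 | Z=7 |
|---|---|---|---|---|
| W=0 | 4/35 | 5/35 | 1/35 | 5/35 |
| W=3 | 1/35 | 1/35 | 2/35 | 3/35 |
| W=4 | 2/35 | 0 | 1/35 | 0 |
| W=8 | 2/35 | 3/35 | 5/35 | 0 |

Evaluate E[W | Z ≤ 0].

P(Z ≤ 0) = 9/35.
Σ W·P over the event = 0·(4/35) + 3·(1/35) + 4·(2/35) + 8·(2/35) = 27/35.
E[W | Z ≤ 0] = (27/35) / (9/35) = 3.

3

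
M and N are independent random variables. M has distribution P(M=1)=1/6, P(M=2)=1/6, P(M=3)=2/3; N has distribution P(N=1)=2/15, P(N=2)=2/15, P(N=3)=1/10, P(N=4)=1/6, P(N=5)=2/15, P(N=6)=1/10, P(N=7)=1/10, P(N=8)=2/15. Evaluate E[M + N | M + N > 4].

P(M + N > 4) = 29/36.
Summing (M+N)·P(x,y) over outcomes with M + N > 4 gives 559/90.
E[M + N | M + N > 4] = (559/90) / (29/36) = 1118/145.

1118/145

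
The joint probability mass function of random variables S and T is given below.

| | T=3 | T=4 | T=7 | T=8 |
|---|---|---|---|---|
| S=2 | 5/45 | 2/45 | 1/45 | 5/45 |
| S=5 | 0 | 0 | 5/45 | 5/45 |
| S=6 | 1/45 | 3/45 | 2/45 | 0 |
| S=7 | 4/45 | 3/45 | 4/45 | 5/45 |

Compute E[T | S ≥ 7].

P(S ≥ 7) = 16/45.
Σ T·P over the event = 3·(4/45) + 4·(3/45) + 7·(4/45) + 8·(5/45) = 92/45.
E[T | S ≥ 7] = (92/45) / (16/45) = 23/4.

23/4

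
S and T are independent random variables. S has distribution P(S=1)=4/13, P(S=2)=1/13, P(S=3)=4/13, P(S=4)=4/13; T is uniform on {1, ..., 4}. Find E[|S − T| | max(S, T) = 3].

P(max(S, T) = 3) = 17/52.
Summing |S−T|·P(x,y) over outcomes with max(S, T) = 3 gives 21/52.
E[|S − T| | max(S, T) = 3] = (21/52) / (17/52) = 21/17.

21/17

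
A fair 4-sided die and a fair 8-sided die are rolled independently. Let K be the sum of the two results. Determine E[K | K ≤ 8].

P(K ≤ 8) = 11/16.
Σ over the event: 2·1/32 + 3·1/16 + 4·3/32 + 5·1/8 + 6·1/8 + 7·1/8 + 8·1/8 = 31/8.
E[K | K ≤ 8] = (31/8) / (11/16) = 62/11.

62/11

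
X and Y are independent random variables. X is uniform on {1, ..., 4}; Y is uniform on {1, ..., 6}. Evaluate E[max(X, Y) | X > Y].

10/3

P(X > Y) = 1/4.
Summing max(X,Y)·P(x,y) over outcomes with X > Y gives 5/6.
E[max(X, Y) | X > Y] = (5/6) / (1/4) = 10/3.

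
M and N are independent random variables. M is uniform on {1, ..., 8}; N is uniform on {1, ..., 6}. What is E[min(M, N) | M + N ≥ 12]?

Outcomes with M + N ≥ 12: (6,6), (7,5), (7,6), (8,4), (8,5), (8,6), each with probability 1/48.
E[min(M, N) | M + N ≥ 12] = (6 + 5 + 6 + 4 + 5 + 6) / 6 = 16/3.

16/3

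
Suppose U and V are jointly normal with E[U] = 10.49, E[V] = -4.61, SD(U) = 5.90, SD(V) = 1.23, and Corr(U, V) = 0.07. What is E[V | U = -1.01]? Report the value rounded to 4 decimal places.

E[V | U=x] = μ_V + ρ(σ_V/σ_U)(x − μ_U) for jointly normal variables.
E[V | U=-1.01] = -4.61 + (0.07)·(1.23/5.90)·(-1.01 − (10.49)) = -4.61 + (0.014593)·(-11.5) = -4.7778.

-4.7778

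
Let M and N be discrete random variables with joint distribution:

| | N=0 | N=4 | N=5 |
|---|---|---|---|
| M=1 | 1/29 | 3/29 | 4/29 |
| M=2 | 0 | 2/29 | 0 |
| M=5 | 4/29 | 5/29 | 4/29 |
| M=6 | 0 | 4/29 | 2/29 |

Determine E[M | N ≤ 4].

77/19

P(N ≤ 4) = 19/29.
Σ M·P over the event = 1·(1/29) + 1·(3/29) + 2·(2/29) + 5·(4/29) + 5·(5/29) + 6·(4/29) = 77/29.
E[M | N ≤ 4] = (77/29) / (19/29) = 77/19.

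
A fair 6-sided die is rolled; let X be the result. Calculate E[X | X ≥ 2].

4

Given X ≥ 2, X is equally likely to be any of {2, 3, 4, 5, 6}.
E[X | X ≥ 2] = (2 + 3 + 4 + 5 + 6) / 5 = 4.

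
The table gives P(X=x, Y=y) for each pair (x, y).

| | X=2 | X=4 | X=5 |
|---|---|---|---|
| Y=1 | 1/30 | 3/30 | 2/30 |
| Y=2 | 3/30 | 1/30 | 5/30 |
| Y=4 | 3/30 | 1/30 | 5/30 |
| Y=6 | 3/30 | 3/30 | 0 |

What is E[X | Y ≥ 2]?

11/3

P(Y ≥ 2) = 4/5.
Σ X·P over the event = 2·(3/30) + 2·(3/30) + 2·(3/30) + 4·(1/30) + 4·(1/30) + 4·(3/30) + 5·(5/30) + 5·(5/30) = 44/15.
E[X | Y ≥ 2] = (44/15) / (4/5) = 11/3.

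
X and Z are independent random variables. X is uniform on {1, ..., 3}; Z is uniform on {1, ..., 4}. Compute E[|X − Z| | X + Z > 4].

Outcomes with X + Z > 4: (1,4), (2,3), (2,4), (3,2), (3,3), (3,4), each with probability 1/12.
E[|X − Z| | X + Z > 4] = (3 + 1 + 2 + 1 + 0 + 1) / 6 = 4/3.

4/3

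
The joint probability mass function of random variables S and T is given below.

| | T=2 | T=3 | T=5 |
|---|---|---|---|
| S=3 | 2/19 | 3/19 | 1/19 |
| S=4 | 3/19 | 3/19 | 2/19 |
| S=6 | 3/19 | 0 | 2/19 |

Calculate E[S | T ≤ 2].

9/2

P(T ≤ 2) = 8/19.
Σ S·P over the event = 3·(2/19) + 4·(3/19) + 6·(3/19) = 36/19.
E[S | T ≤ 2] = (36/19) / (8/19) = 9/2.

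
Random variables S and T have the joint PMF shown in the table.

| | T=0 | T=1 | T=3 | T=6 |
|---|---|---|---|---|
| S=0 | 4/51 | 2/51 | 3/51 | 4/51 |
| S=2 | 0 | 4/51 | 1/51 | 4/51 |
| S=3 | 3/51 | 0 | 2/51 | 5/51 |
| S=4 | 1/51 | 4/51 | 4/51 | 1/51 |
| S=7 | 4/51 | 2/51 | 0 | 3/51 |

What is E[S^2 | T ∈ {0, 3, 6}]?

P(T ∈ {0, 3, 6}) = 13/17.
Summing S^2·P(S=x,T=y) over the conditioning event gives 183/17.
E[S^2 | T ∈ {0, 3, 6}] = (183/17) / (13/17) = 183/13.

183/13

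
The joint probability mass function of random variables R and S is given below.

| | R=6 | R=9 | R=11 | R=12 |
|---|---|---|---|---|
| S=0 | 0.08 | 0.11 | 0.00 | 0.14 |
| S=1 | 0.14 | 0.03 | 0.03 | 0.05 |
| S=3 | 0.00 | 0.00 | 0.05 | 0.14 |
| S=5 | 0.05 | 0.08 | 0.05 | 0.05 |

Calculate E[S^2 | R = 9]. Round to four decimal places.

9.2273

P(R = 9) = 0.22.
Summing S^2·P(R=x,S=y) over the conditioning event gives 2.03.
E[S^2 | R = 9] = (2.03) / (0.22) = 9.2273.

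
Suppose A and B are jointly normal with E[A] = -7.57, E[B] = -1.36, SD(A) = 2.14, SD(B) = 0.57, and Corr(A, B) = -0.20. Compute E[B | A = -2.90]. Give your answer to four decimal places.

E[B | A=x] = μ_B + ρ(σ_B/σ_A)(x − μ_A) for jointly normal variables.
E[B | A=-2.90] = -1.36 + (-0.20)·(0.57/2.14)·(-2.90 − (-7.57)) = -1.36 + (-0.053271)·(4.67) = -1.6088.

-1.6088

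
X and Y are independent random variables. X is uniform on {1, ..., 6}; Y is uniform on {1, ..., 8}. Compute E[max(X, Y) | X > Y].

14/3

P(X > Y) = 5/16.
Summing max(X,Y)·P(x,y) over outcomes with X > Y gives 35/24.
E[max(X, Y) | X > Y] = (35/24) / (5/16) = 14/3.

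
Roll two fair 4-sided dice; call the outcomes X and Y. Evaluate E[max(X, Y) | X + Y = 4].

8/3

P(X + Y = 4) = 3/16.
Summing max(X,Y)·P(x,y) over outcomes with X + Y = 4 gives 1/2.
E[max(X, Y) | X + Y = 4] = (1/2) / (3/16) = 8/3.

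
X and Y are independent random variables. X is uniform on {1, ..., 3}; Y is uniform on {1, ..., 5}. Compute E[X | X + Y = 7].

5/2

Outcomes with X + Y = 7: (2,5), (3,4), each with probability 1/15.
E[X | X + Y = 7] = (2 + 3) / 2 = 5/2.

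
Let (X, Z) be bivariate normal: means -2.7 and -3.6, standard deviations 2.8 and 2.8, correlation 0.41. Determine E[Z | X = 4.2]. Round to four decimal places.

For a bivariate normal, E[Z | X=x] = μ_Z + ρ·(σ_Z/σ_X)·(x − μ_X).
E[Z | X=4.2] = -3.6 + (0.41)·(2.8/2.8)·(4.2 − (-2.7)) = -3.6 + (0.41)·(6.9) = -0.7710.

-0.7710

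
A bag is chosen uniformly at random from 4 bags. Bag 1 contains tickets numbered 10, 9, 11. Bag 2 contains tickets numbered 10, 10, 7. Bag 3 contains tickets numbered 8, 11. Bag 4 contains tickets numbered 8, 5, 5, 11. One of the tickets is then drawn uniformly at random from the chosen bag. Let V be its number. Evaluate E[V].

E[V | bag 1] = (10+9+11)/3 = 10.
E[V | bag 2] = (10+10+7)/3 = 9.
E[V | bag 3] = (8+11)/2 = 19/2.
E[V | bag 4] = (8+5+5+11)/4 = 29/4.
By the law of total expectation,
E[V] = (1/4)·(10) + (1/4)·(9) + (1/4)·(19/2) + (1/4)·(29/4) = 143/16.

143/16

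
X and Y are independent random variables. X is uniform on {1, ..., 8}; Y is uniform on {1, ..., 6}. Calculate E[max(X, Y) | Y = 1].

9/2

Outcomes with Y = 1: (1,1), (2,1), (3,1), (4,1), (5,1), (6,1), (7,1), (8,1), each with probability 1/48.
E[max(X, Y) | Y = 1] = (1 + 2 + 3 + 4 + 5 + 6 + 7 + 8) / 8 = 9/2.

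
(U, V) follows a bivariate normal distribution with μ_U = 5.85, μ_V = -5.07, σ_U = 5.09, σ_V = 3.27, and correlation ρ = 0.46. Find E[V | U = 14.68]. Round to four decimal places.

E[V | U=x] = μ_V + ρ(σ_V/σ_U)(x − μ_U) for jointly normal variables.
E[V | U=14.68] = -5.07 + (0.46)·(3.27/5.09)·(14.68 − (5.85)) = -5.07 + (0.29552)·(8.83) = -2.4606.

-2.4606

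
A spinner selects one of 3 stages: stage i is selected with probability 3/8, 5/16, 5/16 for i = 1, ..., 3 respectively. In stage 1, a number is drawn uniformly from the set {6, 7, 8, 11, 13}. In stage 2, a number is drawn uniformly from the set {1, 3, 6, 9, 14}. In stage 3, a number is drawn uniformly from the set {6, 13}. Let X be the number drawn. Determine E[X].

269/32

E[X | stage 1] = (6+7+8+11+13)/5 = 9.
E[X | stage 2] = (1+3+6+9+14)/5 = 33/5.
E[X | stage 3] = (6+13)/2 = 19/2.
E[X] = (3/8)·(9) + (5/16)·(33/5) + (5/16)·(19/2) = 269/32.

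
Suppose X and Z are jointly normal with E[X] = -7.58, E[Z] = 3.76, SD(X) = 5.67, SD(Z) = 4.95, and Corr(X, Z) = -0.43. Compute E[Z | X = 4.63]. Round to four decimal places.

-0.8236

For a bivariate normal, E[Z | X=x] = μ_Z + ρ·(σ_Z/σ_X)·(x − μ_X).
E[Z | X=4.63] = 3.76 + (-0.43)·(4.95/5.67)·(4.63 − (-7.58)) = 3.76 + (-0.3754)·(12.21) = -0.8236.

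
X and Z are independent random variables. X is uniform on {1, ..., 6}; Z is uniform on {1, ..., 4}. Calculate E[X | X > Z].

P(X > Z) = 7/12.
Summing X·P(x,y) over outcomes with X > Z gives 8/3.
E[X | X > Z] = (8/3) / (7/12) = 32/7.

32/7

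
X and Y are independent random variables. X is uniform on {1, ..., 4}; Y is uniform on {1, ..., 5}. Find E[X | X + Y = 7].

Outcomes with X + Y = 7: (2,5), (3,4), (4,3), each with probability 1/20.
E[X | X + Y = 7] = (2 + 3 + 4) / 3 = 3.

3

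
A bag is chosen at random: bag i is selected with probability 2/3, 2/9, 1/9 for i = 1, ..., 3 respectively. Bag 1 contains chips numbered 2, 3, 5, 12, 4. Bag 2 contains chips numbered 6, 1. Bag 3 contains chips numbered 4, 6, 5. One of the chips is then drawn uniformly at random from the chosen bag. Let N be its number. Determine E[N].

24/5

E[N | bag 1] = (2+3+5+12+4)/5 = 26/5.
E[N | bag 2] = (6+1)/2 = 7/2.
E[N | bag 3] = (4+6+5)/3 = 5.
E[N] = (2/3)·(26/5) + (2/9)·(7/2) + (1/9)·(5) = 24/5.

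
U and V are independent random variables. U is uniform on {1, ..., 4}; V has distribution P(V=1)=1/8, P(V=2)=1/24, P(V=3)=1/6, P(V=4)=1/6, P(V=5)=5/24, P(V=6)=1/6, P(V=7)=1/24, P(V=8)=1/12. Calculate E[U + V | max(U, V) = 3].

P(max(U, V) = 3) = 1/6.
Summing (U+V)·P(x,y) over outcomes with max(U, V) = 3 gives 77/96.
E[U + V | max(U, V) = 3] = (77/96) / (1/6) = 77/16.

77/16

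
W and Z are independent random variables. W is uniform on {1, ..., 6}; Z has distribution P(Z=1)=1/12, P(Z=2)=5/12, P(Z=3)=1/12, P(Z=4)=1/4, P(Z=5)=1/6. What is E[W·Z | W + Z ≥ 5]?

P(W + Z ≥ 5) = 29/36.
Summing WZ·P(x,y) over outcomes with W + Z ≥ 5 gives 239/24.
E[W·Z | W + Z ≥ 5] = (239/24) / (29/36) = 717/58.

717/58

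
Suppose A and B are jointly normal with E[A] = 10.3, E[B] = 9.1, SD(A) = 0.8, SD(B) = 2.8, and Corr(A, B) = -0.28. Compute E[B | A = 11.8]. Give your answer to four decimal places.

7.6300

E[B | A=x] = μ_B + ρ(σ_B/σ_A)(x − μ_A) for jointly normal variables.
E[B | A=11.8] = 9.1 + (-0.28)·(2.8/0.8)·(11.8 − (10.3)) = 9.1 + (-0.98)·(1.5) = 7.6300.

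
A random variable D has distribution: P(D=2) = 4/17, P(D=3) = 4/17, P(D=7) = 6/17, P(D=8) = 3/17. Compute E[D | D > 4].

22/3

P(D > 4) = 9/17.
Σ over the event: 7·6/17 + 8·3/17 = 66/17.
E[D | D > 4] = (66/17) / (9/17) = 22/3.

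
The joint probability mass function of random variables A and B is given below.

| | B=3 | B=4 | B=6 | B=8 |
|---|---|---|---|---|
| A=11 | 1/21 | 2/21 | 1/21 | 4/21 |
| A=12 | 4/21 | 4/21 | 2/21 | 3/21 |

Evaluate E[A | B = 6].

35/3

P(B = 6) = 1/7.
Σ A·P over the event = 11·(1/21) + 12·(2/21) = 5/3.
E[A | B = 6] = (5/3) / (1/7) = 35/3.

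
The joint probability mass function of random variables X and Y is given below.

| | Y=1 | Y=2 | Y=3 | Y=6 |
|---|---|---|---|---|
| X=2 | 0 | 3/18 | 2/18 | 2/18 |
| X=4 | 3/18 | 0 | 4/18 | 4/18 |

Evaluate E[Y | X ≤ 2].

24/7

P(X ≤ 2) = 7/18.
Σ Y·P over the event = 2·(3/18) + 3·(2/18) + 6·(2/18) = 4/3.
E[Y | X ≤ 2] = (4/3) / (7/18) = 24/7.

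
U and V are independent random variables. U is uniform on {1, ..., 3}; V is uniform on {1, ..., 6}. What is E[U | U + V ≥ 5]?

13/6

P(U + V ≥ 5) = 2/3.
Summing U·P(x,y) over outcomes with U + V ≥ 5 gives 13/9.
E[U | U + V ≥ 5] = (13/9) / (2/3) = 13/6.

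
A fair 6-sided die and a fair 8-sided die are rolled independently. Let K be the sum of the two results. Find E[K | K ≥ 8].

P(K ≥ 8) = 9/16.
Σ over the event: 8·1/8 + 9·1/8 + 10·5/48 + 11·1/12 + 12·1/16 + 13·1/24 + 14·1/48 = 17/3.
E[K | K ≥ 8] = (17/3) / (9/16) = 272/27.

272/27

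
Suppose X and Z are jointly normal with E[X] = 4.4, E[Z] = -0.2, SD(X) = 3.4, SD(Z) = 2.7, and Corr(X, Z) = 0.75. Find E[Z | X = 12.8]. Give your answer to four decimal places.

For a bivariate normal, E[Z | X=x] = μ_Z + ρ·(σ_Z/σ_X)·(x − μ_X).
E[Z | X=12.8] = -0.2 + (0.75)·(2.7/3.4)·(12.8 − (4.4)) = -0.2 + (0.595588)·(8.4) = 4.8029.

4.8029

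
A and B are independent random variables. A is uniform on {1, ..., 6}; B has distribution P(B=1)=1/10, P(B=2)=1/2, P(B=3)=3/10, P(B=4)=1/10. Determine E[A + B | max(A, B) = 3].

74/15

P(max(A, B) = 3) = 1/4.
Summing (A+B)·P(x,y) over outcomes with max(A, B) = 3 gives 37/30.
E[A + B | max(A, B) = 3] = (37/30) / (1/4) = 74/15.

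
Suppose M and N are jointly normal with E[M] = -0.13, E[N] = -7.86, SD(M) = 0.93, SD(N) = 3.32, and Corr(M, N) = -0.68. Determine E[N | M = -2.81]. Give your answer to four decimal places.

-1.3542

E[N | M=x] = μ_N + ρ(σ_N/σ_M)(x − μ_M) for jointly normal variables.
E[N | M=-2.81] = -7.86 + (-0.68)·(3.32/0.93)·(-2.81 − (-0.13)) = -7.86 + (-2.42753)·(-2.68) = -1.3542.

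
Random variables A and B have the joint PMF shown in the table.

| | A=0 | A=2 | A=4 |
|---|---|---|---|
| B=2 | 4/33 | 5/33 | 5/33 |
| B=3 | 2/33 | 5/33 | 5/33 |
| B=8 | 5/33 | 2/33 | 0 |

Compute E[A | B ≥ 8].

4/7

P(B ≥ 8) = 7/33.
Σ A·P over the event = 0·(5/33) + 2·(2/33) = 4/33.
E[A | B ≥ 8] = (4/33) / (7/33) = 4/7.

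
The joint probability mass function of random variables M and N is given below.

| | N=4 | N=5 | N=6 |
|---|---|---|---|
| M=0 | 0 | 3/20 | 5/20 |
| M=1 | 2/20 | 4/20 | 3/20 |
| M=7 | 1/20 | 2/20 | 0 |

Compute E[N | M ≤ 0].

P(M ≤ 0) = 2/5.
Σ N·P over the event = 5·(3/20) + 6·(5/20) = 9/4.
E[N | M ≤ 0] = (9/4) / (2/5) = 45/8.

45/8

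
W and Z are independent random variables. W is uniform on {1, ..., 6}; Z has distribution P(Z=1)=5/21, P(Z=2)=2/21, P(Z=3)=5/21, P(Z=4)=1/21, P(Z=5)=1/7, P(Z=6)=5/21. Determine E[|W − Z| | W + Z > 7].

49/26

P(W + Z > 7) = 26/63.
Summing |W−Z|·P(x,y) over outcomes with W + Z > 7 gives 7/9.
E[|W − Z| | W + Z > 7] = (7/9) / (26/63) = 49/26.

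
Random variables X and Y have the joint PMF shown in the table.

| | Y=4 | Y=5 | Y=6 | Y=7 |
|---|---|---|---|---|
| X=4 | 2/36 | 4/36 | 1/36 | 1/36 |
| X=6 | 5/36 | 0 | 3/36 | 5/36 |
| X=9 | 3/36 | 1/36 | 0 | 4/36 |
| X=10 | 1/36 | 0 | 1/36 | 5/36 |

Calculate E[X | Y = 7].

8

P(Y = 7) = 5/12.
Σ X·P over the event = 4·(1/36) + 6·(5/36) + 9·(4/36) + 10·(5/36) = 10/3.
E[X | Y = 7] = (10/3) / (5/12) = 8.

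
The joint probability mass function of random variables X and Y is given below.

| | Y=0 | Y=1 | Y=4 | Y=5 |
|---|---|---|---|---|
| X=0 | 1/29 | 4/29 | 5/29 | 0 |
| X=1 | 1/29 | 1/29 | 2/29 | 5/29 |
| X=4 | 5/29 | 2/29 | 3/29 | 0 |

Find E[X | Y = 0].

P(Y = 0) = 7/29.
Summing X·P(X=x,Y=y) over the conditioning event gives 21/29.
E[X | Y = 0] = (21/29) / (7/29) = 3.

3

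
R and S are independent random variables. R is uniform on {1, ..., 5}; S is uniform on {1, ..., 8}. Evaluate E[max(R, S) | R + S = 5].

Outcomes with R + S = 5: (1,4), (2,3), (3,2), (4,1), each with probability 1/40.
E[max(R, S) | R + S = 5] = (4 + 3 + 3 + 4) / 4 = 7/2.

7/2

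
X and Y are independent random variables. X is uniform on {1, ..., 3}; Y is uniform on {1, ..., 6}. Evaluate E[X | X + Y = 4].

Outcomes with X + Y = 4: (1,3), (2,2), (3,1), each with probability 1/18.
E[X | X + Y = 4] = (1 + 2 + 3) / 3 = 2.

2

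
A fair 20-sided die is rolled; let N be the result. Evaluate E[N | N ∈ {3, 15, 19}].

37/3

P(N ∈ {3, 15, 19}) = 3/20.
Σ over the event: 3·1/20 + 15·1/20 + 19·1/20 = 37/20.
E[N | N ∈ {3, 15, 19}] = (37/20) / (3/20) = 37/3.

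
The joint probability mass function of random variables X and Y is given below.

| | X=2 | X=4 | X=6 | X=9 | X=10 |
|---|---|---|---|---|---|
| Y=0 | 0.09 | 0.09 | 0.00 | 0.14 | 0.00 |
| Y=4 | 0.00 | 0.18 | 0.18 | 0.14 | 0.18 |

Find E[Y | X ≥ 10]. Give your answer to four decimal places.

4.0000

P(X ≥ 10) = 0.18.
Summing Y·P(X=x,Y=y) over the conditioning event gives 0.72.
E[Y | X ≥ 10] = (0.72) / (0.18) = 4.0000.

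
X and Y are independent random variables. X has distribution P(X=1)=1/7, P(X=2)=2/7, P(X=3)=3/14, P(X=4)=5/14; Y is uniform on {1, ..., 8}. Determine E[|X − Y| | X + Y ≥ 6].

26/9

P(X + Y ≥ 6) = 81/112.
Summing |X−Y|·P(x,y) over outcomes with X + Y ≥ 6 gives 117/56.
E[|X − Y| | X + Y ≥ 6] = (117/56) / (81/112) = 26/9.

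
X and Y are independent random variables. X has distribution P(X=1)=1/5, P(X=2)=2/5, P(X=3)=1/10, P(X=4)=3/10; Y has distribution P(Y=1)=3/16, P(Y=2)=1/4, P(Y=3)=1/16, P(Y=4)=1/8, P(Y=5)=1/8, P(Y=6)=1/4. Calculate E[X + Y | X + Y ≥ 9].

P(X + Y ≥ 9) = 11/80.
Summing (X+Y)·P(x,y) over outcomes with X + Y ≥ 9 gives 21/16.
E[X + Y | X + Y ≥ 9] = (21/16) / (11/80) = 105/11.

105/11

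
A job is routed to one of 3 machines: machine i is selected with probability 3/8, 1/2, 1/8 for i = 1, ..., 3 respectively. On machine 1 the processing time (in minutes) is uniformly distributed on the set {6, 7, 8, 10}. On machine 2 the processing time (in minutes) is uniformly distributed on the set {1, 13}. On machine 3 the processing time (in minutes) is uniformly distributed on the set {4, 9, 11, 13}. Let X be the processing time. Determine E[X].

E[X | machine 1] = (6+7+8+10)/4 = 31/4.
E[X | machine 2] = (1+13)/2 = 7.
E[X | machine 3] = (4+9+11+13)/4 = 37/4.
E[X] = (3/8)·(31/4) + (1/2)·(7) + (1/8)·(37/4) = 121/16.

121/16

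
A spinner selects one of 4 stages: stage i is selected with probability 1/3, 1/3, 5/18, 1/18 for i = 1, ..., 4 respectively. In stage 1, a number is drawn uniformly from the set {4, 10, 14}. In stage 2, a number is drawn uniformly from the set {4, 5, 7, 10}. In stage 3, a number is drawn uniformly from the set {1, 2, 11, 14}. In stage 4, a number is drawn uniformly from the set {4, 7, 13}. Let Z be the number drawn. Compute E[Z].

E[Z | stage 1] = (4+10+14)/3 = 28/3.
E[Z | stage 2] = (4+5+7+10)/4 = 13/2.
E[Z | stage 3] = (1+2+11+14)/4 = 7.
E[Z | stage 4] = (4+7+13)/3 = 8.
E[Z] = (1/3)·(28/3) + (1/3)·(13/2) + (5/18)·(7) + (1/18)·(8) = 23/3.

23/3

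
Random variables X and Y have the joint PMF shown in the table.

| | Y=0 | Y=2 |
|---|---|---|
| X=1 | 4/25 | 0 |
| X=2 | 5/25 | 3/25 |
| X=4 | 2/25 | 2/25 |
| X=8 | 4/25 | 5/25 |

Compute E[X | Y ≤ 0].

18/5

P(Y ≤ 0) = 3/5.
Σ X·P over the event = 1·(4/25) + 2·(5/25) + 4·(2/25) + 8·(4/25) = 54/25.
E[X | Y ≤ 0] = (54/25) / (3/5) = 18/5.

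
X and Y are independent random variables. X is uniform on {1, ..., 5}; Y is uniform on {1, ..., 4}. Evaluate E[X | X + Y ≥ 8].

Outcomes with X + Y ≥ 8: (4,4), (5,3), (5,4), each with probability 1/20.
E[X | X + Y ≥ 8] = (4 + 5 + 5) / 3 = 14/3.

14/3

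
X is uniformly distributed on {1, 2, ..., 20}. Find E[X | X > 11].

16

Given X > 11, X is equally likely to be any of {12, 13, 14, 15, 16, 17, 18, 19, 20}.
E[X | X > 11] = (12 + 13 + 14 + 15 + 16 + 17 + 18 + 19 + 20) / 9 = 16.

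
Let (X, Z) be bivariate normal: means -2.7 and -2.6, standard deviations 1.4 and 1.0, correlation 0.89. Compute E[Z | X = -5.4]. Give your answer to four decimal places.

E[Z | X=x] = μ_Z + ρ(σ_Z/σ_X)(x − μ_X) for jointly normal variables.
E[Z | X=-5.4] = -2.6 + (0.89)·(1.0/1.4)·(-5.4 − (-2.7)) = -2.6 + (0.63571)·(-2.7) = -4.3164.

-4.3164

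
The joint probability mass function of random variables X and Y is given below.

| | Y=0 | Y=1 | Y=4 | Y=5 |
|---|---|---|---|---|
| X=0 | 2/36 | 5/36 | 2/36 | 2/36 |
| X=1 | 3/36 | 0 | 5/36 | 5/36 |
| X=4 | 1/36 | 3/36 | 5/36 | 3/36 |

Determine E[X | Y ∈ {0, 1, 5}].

3/2

P(Y ∈ {0, 1, 5}) = 2/3.
Σ X·P over the event = 0·(2/36) + 0·(5/36) + 0·(2/36) + 1·(3/36) + 1·(5/36) + 4·(1/36) + 4·(3/36) + 4·(3/36) = 1.
E[X | Y ∈ {0, 1, 5}] = (1) / (2/3) = 3/2.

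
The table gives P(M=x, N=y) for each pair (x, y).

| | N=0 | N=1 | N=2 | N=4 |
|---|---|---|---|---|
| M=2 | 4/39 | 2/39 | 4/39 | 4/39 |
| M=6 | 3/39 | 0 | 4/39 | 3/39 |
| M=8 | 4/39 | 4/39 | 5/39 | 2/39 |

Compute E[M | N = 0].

P(N = 0) = 11/39.
Summing M·P(M=x,N=y) over the conditioning event gives 58/39.
E[M | N = 0] = (58/39) / (11/39) = 58/11.

58/11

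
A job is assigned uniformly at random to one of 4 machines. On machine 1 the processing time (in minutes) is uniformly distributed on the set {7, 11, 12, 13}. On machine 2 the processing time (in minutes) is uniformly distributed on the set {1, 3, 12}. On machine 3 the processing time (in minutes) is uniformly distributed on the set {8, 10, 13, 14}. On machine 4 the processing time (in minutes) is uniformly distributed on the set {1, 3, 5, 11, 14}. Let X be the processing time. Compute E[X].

E[X | machine 1] = (7+11+12+13)/4 = 43/4.
E[X | machine 2] = (1+3+12)/3 = 16/3.
E[X | machine 3] = (8+10+13+14)/4 = 45/4.
E[X | machine 4] = (1+3+5+11+14)/5 = 34/5.
E[X] = (1/4)·(43/4) + (1/4)·(16/3) + (1/4)·(45/4) + (1/4)·(34/5) = 128/15.

128/15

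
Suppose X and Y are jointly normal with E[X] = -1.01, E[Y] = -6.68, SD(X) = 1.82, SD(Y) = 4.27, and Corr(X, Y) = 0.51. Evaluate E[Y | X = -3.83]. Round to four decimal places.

-10.0542

For a bivariate normal, E[Y | X=x] = μ_Y + ρ·(σ_Y/σ_X)·(x − μ_X).
E[Y | X=-3.83] = -6.68 + (0.51)·(4.27/1.82)·(-3.83 − (-1.01)) = -6.68 + (1.19654)·(-2.82) = -10.0542.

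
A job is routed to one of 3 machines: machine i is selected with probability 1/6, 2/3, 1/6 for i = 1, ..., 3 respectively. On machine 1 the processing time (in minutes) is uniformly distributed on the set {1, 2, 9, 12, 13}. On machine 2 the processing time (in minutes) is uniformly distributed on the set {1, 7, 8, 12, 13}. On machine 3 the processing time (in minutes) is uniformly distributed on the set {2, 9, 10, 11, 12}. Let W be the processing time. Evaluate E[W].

E[W | machine 1] = (1+2+9+12+13)/5 = 37/5.
E[W | machine 2] = (1+7+8+12+13)/5 = 41/5.
E[W | machine 3] = (2+9+10+11+12)/5 = 44/5.
By the law of total expectation,
E[W] = (1/6)·(37/5) + (2/3)·(41/5) + (1/6)·(44/5) = 49/6.

49/6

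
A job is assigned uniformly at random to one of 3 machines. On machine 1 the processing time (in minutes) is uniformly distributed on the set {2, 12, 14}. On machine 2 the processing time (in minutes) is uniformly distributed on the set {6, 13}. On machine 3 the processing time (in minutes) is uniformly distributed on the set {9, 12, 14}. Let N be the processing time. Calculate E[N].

61/6

E[N | machine 1] = (2+12+14)/3 = 28/3.
E[N | machine 2] = (6+13)/2 = 19/2.
E[N | machine 3] = (9+12+14)/3 = 35/3.
By the law of total expectation,
E[N] = (1/3)·(28/3) + (1/3)·(19/2) + (1/3)·(35/3) = 61/6.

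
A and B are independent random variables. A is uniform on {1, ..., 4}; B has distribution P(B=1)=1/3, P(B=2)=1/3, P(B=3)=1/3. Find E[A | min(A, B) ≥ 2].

P(min(A, B) ≥ 2) = 1/2.
Summing A·P(x,y) over outcomes with min(A, B) ≥ 2 gives 3/2.
E[A | min(A, B) ≥ 2] = (3/2) / (1/2) = 3.

3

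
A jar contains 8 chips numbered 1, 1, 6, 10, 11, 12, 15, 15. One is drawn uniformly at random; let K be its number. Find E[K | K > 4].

23/2

P(K > 4) = 3/4.
Σ over the event: 6·1/8 + 10·1/8 + 11·1/8 + 12·1/8 + 15·1/4 = 69/8.
E[K | K > 4] = (69/8) / (3/4) = 23/2.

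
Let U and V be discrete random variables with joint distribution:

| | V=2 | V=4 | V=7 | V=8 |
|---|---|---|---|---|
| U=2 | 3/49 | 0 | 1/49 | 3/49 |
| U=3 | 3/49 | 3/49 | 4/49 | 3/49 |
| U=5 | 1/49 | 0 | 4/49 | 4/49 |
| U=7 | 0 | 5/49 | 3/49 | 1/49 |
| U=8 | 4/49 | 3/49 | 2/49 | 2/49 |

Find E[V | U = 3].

70/13

P(U = 3) = 13/49.
Σ V·P over the event = 2·(3/49) + 4·(3/49) + 7·(4/49) + 8·(3/49) = 10/7.
E[V | U = 3] = (10/7) / (13/49) = 70/13.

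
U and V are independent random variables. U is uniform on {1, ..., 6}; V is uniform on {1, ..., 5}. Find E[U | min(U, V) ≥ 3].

P(min(U, V) ≥ 3) = 2/5.
Summing U·P(x,y) over outcomes with min(U, V) ≥ 3 gives 9/5.
E[U | min(U, V) ≥ 3] = (9/5) / (2/5) = 9/2.

9/2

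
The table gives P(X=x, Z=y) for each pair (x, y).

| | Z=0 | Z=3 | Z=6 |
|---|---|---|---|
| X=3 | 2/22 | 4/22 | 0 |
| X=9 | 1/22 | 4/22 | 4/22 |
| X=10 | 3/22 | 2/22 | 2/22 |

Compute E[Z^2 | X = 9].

P(X = 9) = 9/22.
Σ Z^2·P over the event = 0·(1/22) + 9·(4/22) + 36·(4/22) = 90/11.
E[Z^2 | X = 9] = (90/11) / (9/22) = 20.

20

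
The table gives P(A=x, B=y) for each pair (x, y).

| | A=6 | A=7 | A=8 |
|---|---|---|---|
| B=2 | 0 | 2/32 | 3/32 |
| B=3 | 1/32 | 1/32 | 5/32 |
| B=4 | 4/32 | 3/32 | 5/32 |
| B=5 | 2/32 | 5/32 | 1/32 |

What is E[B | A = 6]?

P(A = 6) = 7/32.
Σ B·P over the event = 3·(1/32) + 4·(4/32) + 5·(2/32) = 29/32.
E[B | A = 6] = (29/32) / (7/32) = 29/7.

29/7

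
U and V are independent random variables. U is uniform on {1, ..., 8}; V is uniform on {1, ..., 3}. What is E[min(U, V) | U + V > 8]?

7/3

Outcomes with U + V > 8: (6,3), (7,2), (7,3), (8,1), (8,2), (8,3), each with probability 1/24.
E[min(U, V) | U + V > 8] = (3 + 2 + 3 + 1 + 2 + 3) / 6 = 7/3.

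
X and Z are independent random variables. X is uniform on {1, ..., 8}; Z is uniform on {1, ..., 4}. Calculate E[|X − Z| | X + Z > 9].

Outcomes with X + Z > 9: (6,4), (7,3), (7,4), (8,2), (8,3), (8,4), each with probability 1/32.
E[|X − Z| | X + Z > 9] = (2 + 4 + 3 + 6 + 5 + 4) / 6 = 4.

4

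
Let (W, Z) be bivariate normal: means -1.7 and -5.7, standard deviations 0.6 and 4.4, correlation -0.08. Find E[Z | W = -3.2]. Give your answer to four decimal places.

E[Z | W=x] = μ_Z + ρ(σ_Z/σ_W)(x − μ_W) for jointly normal variables.
E[Z | W=-3.2] = -5.7 + (-0.08)·(4.4/0.6)·(-3.2 − (-1.7)) = -5.7 + (-0.58667)·(-1.5) = -4.8200.

-4.8200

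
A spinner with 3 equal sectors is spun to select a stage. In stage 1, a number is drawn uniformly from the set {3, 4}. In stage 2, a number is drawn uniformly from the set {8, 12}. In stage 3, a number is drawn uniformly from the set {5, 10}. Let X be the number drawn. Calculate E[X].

E[X | stage 1] = (3+4)/2 = 7/2.
E[X | stage 2] = (8+12)/2 = 10.
E[X | stage 3] = (5+10)/2 = 15/2.
E[X] = (1/3)·(7/2) + (1/3)·(10) + (1/3)·(15/2) = 7.

7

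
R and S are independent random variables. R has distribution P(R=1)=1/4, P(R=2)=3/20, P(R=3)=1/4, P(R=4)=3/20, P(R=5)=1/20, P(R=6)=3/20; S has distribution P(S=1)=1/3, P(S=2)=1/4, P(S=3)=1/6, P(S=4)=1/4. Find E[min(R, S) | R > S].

111/61

P(R > S) = 61/120.
Summing min(R,S)·P(x,y) over outcomes with R > S gives 37/40.
E[min(R, S) | R > S] = (37/40) / (61/120) = 111/61.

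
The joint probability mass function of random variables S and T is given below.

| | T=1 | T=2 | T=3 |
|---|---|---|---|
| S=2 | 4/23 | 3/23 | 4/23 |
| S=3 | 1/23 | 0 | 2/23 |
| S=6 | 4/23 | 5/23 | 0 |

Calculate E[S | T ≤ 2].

P(T ≤ 2) = 17/23.
Summing S·P(S=x,T=y) over the conditioning event gives 71/23.
E[S | T ≤ 2] = (71/23) / (17/23) = 71/17.

71/17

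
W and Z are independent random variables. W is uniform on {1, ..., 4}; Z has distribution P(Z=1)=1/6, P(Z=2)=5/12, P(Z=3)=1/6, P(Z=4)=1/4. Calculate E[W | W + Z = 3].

P(W + Z = 3) = 7/48.
Summing W·P(x,y) over outcomes with W + Z = 3 gives 3/16.
E[W | W + Z = 3] = (3/16) / (7/48) = 9/7.

9/7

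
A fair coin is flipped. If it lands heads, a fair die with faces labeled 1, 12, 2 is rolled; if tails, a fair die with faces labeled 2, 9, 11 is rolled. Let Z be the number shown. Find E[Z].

E[Z | heads] = (1+12+2)/3 = 5.
E[Z | tails] = (2+9+11)/3 = 22/3.
By the law of total expectation,
E[Z] = (1/2)·(5) + (1/2)·(22/3) = 37/6.

37/6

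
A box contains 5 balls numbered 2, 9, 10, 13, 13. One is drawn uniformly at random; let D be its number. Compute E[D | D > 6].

45/4

P(D > 6) = 4/5.
Σ over the event: 9·1/5 + 10·1/5 + 13·2/5 = 9.
E[D | D > 6] = (9) / (4/5) = 45/4.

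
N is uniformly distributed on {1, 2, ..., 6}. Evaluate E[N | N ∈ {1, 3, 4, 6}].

P(N ∈ {1, 3, 4, 6}) = 2/3.
Σ over the event: 1·1/6 + 3·1/6 + 4·1/6 + 6·1/6 = 7/3.
E[N | N ∈ {1, 3, 4, 6}] = (7/3) / (2/3) = 7/2.

7/2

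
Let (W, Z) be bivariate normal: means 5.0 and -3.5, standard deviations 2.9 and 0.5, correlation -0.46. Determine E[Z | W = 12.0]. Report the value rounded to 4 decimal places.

-4.0552

The regression of Z on W has slope ρ·σ_Z/σ_W and passes through (μ_W, μ_Z).
E[Z | W=12.0] = -3.5 + (-0.46)·(0.5/2.9)·(12.0 − (5.0)) = -3.5 + (-0.07931)·(7) = -4.0552.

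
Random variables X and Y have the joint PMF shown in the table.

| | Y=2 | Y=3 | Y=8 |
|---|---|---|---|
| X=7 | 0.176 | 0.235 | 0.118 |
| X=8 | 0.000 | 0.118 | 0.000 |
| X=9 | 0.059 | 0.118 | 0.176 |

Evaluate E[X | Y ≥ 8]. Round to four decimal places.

P(Y ≥ 8) = 0.294.
Σ X·P over the event = 7·(0.118) + 9·(0.176) = 2.410.
E[X | Y ≥ 8] = (2.410) / (0.294) = 8.1973.

8.1973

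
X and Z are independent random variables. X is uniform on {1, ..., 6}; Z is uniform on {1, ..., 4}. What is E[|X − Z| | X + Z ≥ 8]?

2

Outcomes with X + Z ≥ 8: (4,4), (5,3), (5,4), (6,2), (6,3), (6,4), each with probability 1/24.
E[|X − Z| | X + Z ≥ 8] = (0 + 2 + 1 + 4 + 3 + 2) / 6 = 2.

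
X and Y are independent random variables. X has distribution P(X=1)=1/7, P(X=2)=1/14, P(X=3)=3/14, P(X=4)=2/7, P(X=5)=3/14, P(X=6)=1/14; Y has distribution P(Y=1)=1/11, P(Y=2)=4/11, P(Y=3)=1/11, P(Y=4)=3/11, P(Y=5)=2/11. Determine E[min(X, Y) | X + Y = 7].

17/7

P(X + Y = 7) = 2/11.
Summing min(X,Y)·P(x,y) over outcomes with X + Y = 7 gives 34/77.
E[min(X, Y) | X + Y = 7] = (34/77) / (2/11) = 17/7.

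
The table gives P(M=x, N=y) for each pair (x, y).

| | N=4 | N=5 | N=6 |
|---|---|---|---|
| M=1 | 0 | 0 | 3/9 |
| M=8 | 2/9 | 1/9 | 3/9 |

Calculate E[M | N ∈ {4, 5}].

P(N ∈ {4, 5}) = 1/3.
Σ M·P over the event = 8·(2/9) + 8·(1/9) = 8/3.
E[M | N ∈ {4, 5}] = (8/3) / (1/3) = 8.

8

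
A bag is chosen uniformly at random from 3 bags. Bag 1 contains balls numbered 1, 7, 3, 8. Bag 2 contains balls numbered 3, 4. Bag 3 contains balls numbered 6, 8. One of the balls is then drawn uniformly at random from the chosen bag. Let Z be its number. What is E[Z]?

61/12

E[Z | bag 1] = (1+7+3+8)/4 = 19/4.
E[Z | bag 2] = (3+4)/2 = 7/2.
E[Z | bag 3] = (6+8)/2 = 7.
By the law of total expectation,
E[Z] = (1/3)·(19/4) + (1/3)·(7/2) + (1/3)·(7) = 61/12.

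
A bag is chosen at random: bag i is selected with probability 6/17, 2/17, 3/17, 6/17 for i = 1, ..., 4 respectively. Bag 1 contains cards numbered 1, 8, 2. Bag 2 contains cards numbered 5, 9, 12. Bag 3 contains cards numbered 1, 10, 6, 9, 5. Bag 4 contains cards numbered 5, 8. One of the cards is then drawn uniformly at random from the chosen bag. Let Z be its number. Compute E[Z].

1454/255

E[Z | bag 1] = (1+8+2)/3 = 11/3.
E[Z | bag 2] = (5+9+12)/3 = 26/3.
E[Z | bag 3] = (1+10+6+9+5)/5 = 31/5.
E[Z | bag 4] = (5+8)/2 = 13/2.
E[Z] = (6/17)·(11/3) + (2/17)·(26/3) + (3/17)·(31/5) + (6/17)·(13/2) = 1454/255.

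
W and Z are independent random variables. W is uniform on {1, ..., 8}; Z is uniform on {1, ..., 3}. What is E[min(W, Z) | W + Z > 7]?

Outcomes with W + Z > 7: (5,3), (6,2), (6,3), (7,1), (7,2), (7,3), (8,1), (8,2), (8,3), each with probability 1/24.
E[min(W, Z) | W + Z > 7] = (3 + 2 + 3 + 1 + 2 + 3 + 1 + 2 + 3) / 9 = 20/9.

20/9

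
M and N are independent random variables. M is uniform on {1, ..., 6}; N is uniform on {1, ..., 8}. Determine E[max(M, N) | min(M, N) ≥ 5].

53/8

Outcomes with min(M, N) ≥ 5: (5,5), (5,6), (5,7), (5,8), (6,5), (6,6), (6,7), (6,8), each with probability 1/48.
E[max(M, N) | min(M, N) ≥ 5] = (5 + 6 + 7 + 8 + 6 + 6 + 7 + 8) / 8 = 53/8.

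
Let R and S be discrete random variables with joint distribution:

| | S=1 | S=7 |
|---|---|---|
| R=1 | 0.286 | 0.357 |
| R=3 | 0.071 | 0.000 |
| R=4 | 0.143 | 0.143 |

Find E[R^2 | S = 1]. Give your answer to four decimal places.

6.4260

P(S = 1) = 0.500.
Summing R^2·P(R=x,S=y) over the conditioning event gives 3.213.
E[R^2 | S = 1] = (3.213) / (0.500) = 6.4260.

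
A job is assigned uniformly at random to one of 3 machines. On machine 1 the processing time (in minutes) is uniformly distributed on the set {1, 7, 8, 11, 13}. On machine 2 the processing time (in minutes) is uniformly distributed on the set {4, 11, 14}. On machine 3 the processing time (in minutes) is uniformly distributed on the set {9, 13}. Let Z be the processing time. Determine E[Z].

E[Z | machine 1] = (1+7+8+11+13)/5 = 8.
E[Z | machine 2] = (4+11+14)/3 = 29/3.
E[Z | machine 3] = (9+13)/2 = 11.
E[Z] = (1/3)·(8) + (1/3)·(29/3) + (1/3)·(11) = 86/9.

86/9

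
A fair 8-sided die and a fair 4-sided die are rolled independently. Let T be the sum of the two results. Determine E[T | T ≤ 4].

P(T ≤ 4) = 3/16.
Σ over the event: 2·1/32 + 3·1/16 + 4·3/32 = 5/8.
E[T | T ≤ 4] = (5/8) / (3/16) = 10/3.

10/3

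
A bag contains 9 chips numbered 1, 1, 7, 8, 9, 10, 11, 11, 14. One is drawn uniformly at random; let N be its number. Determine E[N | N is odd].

20/3

P(N is odd) = 2/3.
Σ over the event: 1·2/9 + 7·1/9 + 9·1/9 + 11·2/9 = 40/9.
E[N | N is odd] = (40/9) / (2/3) = 20/3.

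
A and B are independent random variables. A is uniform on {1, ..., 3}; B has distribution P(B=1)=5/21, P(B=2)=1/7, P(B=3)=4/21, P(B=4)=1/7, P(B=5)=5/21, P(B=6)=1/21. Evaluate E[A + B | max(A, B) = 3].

P(max(A, B) = 3) = 20/63.
Summing (A+B)·P(x,y) over outcomes with max(A, B) = 3 gives 95/63.
E[A + B | max(A, B) = 3] = (95/63) / (20/63) = 19/4.

19/4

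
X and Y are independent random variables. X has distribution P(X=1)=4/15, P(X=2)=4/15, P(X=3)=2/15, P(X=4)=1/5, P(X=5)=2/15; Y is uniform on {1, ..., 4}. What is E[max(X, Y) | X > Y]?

96/25

P(X > Y) = 5/12.
Summing max(X,Y)·P(x,y) over outcomes with X > Y gives 8/5.
E[max(X, Y) | X > Y] = (8/5) / (5/12) = 96/25.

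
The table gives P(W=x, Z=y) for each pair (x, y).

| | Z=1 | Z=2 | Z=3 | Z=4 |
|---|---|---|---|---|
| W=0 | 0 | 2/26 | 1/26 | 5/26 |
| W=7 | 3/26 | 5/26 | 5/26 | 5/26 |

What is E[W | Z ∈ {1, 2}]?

P(Z ∈ {1, 2}) = 5/13.
Summing W·P(W=x,Z=y) over the conditioning event gives 28/13.
E[W | Z ∈ {1, 2}] = (28/13) / (5/13) = 28/5.

28/5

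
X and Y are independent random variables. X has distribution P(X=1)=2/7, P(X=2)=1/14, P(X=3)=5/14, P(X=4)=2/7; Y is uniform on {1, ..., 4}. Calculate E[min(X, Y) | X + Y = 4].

P(X + Y = 4) = 5/28.
Summing min(X,Y)·P(x,y) over outcomes with X + Y = 4 gives 11/56.
E[min(X, Y) | X + Y = 4] = (11/56) / (5/28) = 11/10.

11/10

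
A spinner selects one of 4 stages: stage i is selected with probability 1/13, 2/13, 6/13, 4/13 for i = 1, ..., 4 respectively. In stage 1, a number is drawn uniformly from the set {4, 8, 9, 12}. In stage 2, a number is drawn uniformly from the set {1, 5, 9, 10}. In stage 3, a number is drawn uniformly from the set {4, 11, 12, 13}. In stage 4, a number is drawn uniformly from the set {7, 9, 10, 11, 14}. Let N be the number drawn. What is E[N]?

E[N | stage 1] = (4+8+9+12)/4 = 33/4.
E[N | stage 2] = (1+5+9+10)/4 = 25/4.
E[N | stage 3] = (4+11+12+13)/4 = 10.
E[N | stage 4] = (7+9+10+11+14)/5 = 51/5.
E[N] = (1/13)·(33/4) + (2/13)·(25/4) + (6/13)·(10) + (4/13)·(51/5) = 187/20.

187/20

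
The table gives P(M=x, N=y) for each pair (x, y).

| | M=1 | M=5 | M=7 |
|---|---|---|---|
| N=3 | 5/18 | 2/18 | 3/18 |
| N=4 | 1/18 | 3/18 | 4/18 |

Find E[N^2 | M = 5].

P(M = 5) = 5/18.
Summing N^2·P(M=x,N=y) over the conditioning event gives 11/3.
E[N^2 | M = 5] = (11/3) / (5/18) = 66/5.

66/5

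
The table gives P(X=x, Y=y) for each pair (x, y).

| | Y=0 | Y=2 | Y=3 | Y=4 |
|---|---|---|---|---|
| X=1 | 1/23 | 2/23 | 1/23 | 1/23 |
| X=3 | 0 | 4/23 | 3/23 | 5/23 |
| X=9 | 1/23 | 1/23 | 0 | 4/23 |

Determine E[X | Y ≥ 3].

31/7

P(Y ≥ 3) = 14/23.
Σ X·P over the event = 1·(1/23) + 1·(1/23) + 3·(3/23) + 3·(5/23) + 9·(4/23) = 62/23.
E[X | Y ≥ 3] = (62/23) / (14/23) = 31/7.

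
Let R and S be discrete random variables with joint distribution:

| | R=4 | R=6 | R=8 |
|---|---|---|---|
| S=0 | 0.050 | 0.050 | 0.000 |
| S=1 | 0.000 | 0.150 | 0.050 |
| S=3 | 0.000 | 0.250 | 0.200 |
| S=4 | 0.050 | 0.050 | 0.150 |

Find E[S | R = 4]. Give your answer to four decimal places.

P(R = 4) = 0.100.
Summing S·P(R=x,S=y) over the conditioning event gives 0.200.
E[S | R = 4] = (0.200) / (0.100) = 2.0000.

2.0000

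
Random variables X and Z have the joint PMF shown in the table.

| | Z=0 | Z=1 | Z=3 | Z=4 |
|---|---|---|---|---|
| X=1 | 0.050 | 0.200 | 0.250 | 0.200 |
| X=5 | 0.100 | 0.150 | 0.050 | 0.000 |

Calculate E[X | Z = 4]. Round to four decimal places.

1.0000

P(Z = 4) = 0.200.
Σ X·P over the event = 1·(0.200) = 0.200.
E[X | Z = 4] = (0.200) / (0.200) = 1.0000.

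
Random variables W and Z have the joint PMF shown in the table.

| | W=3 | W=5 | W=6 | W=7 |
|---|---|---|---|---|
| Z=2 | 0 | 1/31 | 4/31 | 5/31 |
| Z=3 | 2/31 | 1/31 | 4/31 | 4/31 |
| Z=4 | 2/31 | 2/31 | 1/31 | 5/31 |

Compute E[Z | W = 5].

P(W = 5) = 4/31.
Σ Z·P over the event = 2·(1/31) + 3·(1/31) + 4·(2/31) = 13/31.
E[Z | W = 5] = (13/31) / (4/31) = 13/4.

13/4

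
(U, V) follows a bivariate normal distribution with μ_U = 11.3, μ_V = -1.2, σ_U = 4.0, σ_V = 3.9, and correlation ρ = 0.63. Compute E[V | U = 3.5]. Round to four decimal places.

E[V | U=x] = μ_V + ρ(σ_V/σ_U)(x − μ_U) for jointly normal variables.
E[V | U=3.5] = -1.2 + (0.63)·(3.9/4.0)·(3.5 − (11.3)) = -1.2 + (0.61425)·(-7.8) = -5.9912.

-5.9912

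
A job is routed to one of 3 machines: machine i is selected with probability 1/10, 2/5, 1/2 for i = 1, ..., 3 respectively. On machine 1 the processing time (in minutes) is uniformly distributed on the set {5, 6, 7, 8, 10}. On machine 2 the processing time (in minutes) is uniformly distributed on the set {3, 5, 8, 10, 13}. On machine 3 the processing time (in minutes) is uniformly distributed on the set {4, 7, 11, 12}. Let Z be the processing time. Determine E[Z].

E[Z | machine 1] = (5+6+7+8+10)/5 = 36/5.
E[Z | machine 2] = (3+5+8+10+13)/5 = 39/5.
E[Z | machine 3] = (4+7+11+12)/4 = 17/2.
By the law of total expectation,
E[Z] = (1/10)·(36/5) + (2/5)·(39/5) + (1/2)·(17/2) = 809/100.

809/100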